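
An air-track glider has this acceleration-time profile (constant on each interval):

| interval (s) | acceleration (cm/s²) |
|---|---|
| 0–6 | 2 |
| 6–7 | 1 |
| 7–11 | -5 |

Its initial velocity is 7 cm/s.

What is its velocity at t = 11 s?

0 cm/s

Δv equals the area under the a-t graph; then v = v₀ + Δv.
0–6 s: 2 × 6 = 12 cm/s
6–7 s: 1 × 1 = 1 cm/s
7–11 s: -5 × 4 = -20 cm/s
Δv = -7 cm/s, so v(11) = 7 + (-7) = 0 cm/s.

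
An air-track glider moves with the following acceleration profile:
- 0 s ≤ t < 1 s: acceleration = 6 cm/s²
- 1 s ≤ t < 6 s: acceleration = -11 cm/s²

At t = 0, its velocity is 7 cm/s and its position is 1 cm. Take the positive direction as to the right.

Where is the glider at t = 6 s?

-61.5 cm

On each constant-a segment, Δv = aΔt and Δx = v₀Δt + ½aΔt²; chain segment to segment.
0–1 s: v starts 7 cm/s; Δx = 7·1 + ½·6·1² = 10 cm; v ends 13 cm/s.
1–6 s: v starts 13 cm/s; Δx = 13·5 + ½·-11·5² = -72.5 cm; v ends -42 cm/s.
x(6) = 1 + Σ Δx = -61.5 cm.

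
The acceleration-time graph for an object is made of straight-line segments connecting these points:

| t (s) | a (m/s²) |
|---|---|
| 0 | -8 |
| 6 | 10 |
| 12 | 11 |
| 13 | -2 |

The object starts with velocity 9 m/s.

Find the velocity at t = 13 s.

82.5 m/s

Δv equals the area under the a-t graph; then v = v₀ + Δv.
0–6 s: ½(-8 + 10)(6) = 6 m/s
6–12 s: ½(10 + 11)(6) = 63 m/s
12–13 s: ½(11 + -2)(1) = 4.5 m/s
Δv = 73.5 m/s, so v(13) = 9 + (73.5) = 82.5 m/s.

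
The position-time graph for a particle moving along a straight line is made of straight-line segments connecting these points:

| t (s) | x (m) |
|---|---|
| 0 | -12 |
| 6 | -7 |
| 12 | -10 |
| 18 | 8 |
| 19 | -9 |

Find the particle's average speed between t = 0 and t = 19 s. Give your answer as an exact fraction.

43/19 m/s

Average speed = (total path length)/(elapsed time); on a piecewise-linear x-t graph the path length is Σ|Δx|.
0–6 s: |Δx| = |-7 − -12| = 5 m
6–12 s: |Δx| = |-10 − -7| = 3 m
12–18 s: |Δx| = |8 − -10| = 18 m
18–19 s: |Δx| = |-9 − 8| = 17 m
Total path = 43 m; average speed = 43/19 = 43/19 m/s.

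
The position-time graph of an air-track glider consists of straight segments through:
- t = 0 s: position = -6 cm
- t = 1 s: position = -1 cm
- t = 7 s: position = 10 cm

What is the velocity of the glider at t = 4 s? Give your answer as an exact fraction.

11/6 cm/s

Velocity is the slope of the x-t graph on 1–7 s: (10 − -1)/(7 − 1) = 11/6 cm/s.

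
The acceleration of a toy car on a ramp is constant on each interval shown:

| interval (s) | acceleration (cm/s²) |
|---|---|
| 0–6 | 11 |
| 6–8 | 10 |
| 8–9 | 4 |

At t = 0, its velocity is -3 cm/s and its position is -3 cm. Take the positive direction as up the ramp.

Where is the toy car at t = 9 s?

On each constant-a segment, Δv = aΔt and Δx = v₀Δt + ½aΔt²; chain segment to segment.
0–6 s: v starts -3 cm/s; Δx = -3·6 + ½·11·6² = 180 cm; v ends 63 cm/s.
6–8 s: v starts 63 cm/s; Δx = 63·2 + ½·10·2² = 146 cm; v ends 83 cm/s.
8–9 s: v starts 83 cm/s; Δx = 83·1 + ½·4·1² = 85 cm; v ends 87 cm/s.
x(9) = -3 + Σ Δx = 408 cm.

408 cm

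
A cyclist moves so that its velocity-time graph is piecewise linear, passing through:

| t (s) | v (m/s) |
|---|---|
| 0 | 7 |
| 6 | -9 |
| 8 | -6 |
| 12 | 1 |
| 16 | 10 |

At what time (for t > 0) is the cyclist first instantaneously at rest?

t = 2.625 s

v changes sign on 0–6 s (from 7 to -9); the graph is linear there, so v = 0 at t = 0 + (-7)·(6 − 0)/(-9 − 7) = 2.625 s.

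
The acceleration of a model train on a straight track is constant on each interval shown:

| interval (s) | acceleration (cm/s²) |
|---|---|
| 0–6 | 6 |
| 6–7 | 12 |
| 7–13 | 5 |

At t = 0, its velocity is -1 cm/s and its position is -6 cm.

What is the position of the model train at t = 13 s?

509 cm

On each constant-a segment, Δv = aΔt and Δx = v₀Δt + ½aΔt²; chain segment to segment.
0–6 s: v starts -1 cm/s; Δx = -1·6 + ½·6·6² = 102 cm; v ends 35 cm/s.
6–7 s: v starts 35 cm/s; Δx = 35·1 + ½·12·1² = 41 cm; v ends 47 cm/s.
7–13 s: v starts 47 cm/s; Δx = 47·6 + ½·5·6² = 372 cm; v ends 77 cm/s.
x(13) = -6 + Σ Δx = 509 cm.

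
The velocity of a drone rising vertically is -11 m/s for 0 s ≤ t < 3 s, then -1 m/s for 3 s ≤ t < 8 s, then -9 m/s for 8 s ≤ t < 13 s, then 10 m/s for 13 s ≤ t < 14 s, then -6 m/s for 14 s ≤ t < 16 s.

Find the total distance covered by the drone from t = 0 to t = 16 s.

Distance (not displacement) is the total path length: add the absolute areas under v-t.
0–3 s: |-11| × 3 = 33 m
3–8 s: |-1| × 5 = 5 m
8–13 s: |-9| × 5 = 45 m
13–14 s: |10| × 1 = 10 m
14–16 s: |-6| × 2 = 12 m
Total distance = 105 m

105 m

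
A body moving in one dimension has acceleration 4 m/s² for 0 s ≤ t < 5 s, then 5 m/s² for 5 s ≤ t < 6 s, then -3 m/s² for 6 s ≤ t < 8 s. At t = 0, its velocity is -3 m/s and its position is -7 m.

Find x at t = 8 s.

On each constant-a segment, Δv = aΔt and Δx = v₀Δt + ½aΔt²; chain segment to segment.
0–5 s: v starts -3 m/s; Δx = -3·5 + ½·4·5² = 35 m; v ends 17 m/s.
5–6 s: v starts 17 m/s; Δx = 17·1 + ½·5·1² = 19.5 m; v ends 22 m/s.
6–8 s: v starts 22 m/s; Δx = 22·2 + ½·-3·2² = 38 m; v ends 16 m/s.
x(8) = -7 + Σ Δx = 85.5 m.

85.5 m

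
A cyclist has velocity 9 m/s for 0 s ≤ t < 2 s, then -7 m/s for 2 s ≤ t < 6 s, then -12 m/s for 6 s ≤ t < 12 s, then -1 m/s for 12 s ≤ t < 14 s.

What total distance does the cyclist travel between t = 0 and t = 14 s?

120 m

Distance (not displacement) is the total path length: add the absolute areas under v-t.
0–2 s: |9| × 2 = 18 m
2–6 s: |-7| × 4 = 28 m
6–12 s: |-12| × 6 = 72 m
12–14 s: |-1| × 2 = 2 m
Total distance = 120 m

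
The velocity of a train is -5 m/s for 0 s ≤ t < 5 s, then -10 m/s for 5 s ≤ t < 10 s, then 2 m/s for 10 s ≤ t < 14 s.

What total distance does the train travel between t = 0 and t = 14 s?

83 m

Distance (not displacement) is the total path length: add the absolute areas under v-t.
0–5 s: |-5| × 5 = 25 m
5–10 s: |-10| × 5 = 50 m
10–14 s: |2| × 4 = 8 m
Total distance = 83 m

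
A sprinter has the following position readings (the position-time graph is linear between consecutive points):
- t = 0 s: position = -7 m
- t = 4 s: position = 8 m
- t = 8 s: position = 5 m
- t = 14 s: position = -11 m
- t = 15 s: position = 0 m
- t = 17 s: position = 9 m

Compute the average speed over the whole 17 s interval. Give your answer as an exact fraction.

54/17 m/s

Average speed = (total path length)/(elapsed time); on a piecewise-linear x-t graph the path length is Σ|Δx|.
0–4 s: |Δx| = |8 − -7| = 15 m
4–8 s: |Δx| = |5 − 8| = 3 m
8–14 s: |Δx| = |-11 − 5| = 16 m
14–15 s: |Δx| = |0 − -11| = 11 m
15–17 s: |Δx| = |9 − 0| = 9 m
Total path = 54 m; average speed = 54/17 = 54/17 m/s.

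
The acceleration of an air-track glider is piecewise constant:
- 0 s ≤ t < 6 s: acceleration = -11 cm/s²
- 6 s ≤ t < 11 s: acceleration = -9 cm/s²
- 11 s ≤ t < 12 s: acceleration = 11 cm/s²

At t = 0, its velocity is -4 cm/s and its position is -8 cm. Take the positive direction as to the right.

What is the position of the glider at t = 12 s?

-802 cm

On each constant-a segment, Δv = aΔt and Δx = v₀Δt + ½aΔt²; chain segment to segment.
0–6 s: v starts -4 cm/s; Δx = -4·6 + ½·-11·6² = -222 cm; v ends -70 cm/s.
6–11 s: v starts -70 cm/s; Δx = -70·5 + ½·-9·5² = -462.5 cm; v ends -115 cm/s.
11–12 s: v starts -115 cm/s; Δx = -115·1 + ½·11·1² = -109.5 cm; v ends -104 cm/s.
x(12) = -8 + Σ Δx = -802 cm.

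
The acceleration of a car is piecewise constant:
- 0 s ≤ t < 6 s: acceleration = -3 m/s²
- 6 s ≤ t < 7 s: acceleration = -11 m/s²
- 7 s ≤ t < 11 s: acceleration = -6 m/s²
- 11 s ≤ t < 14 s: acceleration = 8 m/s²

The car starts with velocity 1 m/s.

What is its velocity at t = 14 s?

Δv equals the area under the a-t graph; then v = v₀ + Δv.
0–6 s: -3 × 6 = -18 m/s
6–7 s: -11 × 1 = -11 m/s
7–11 s: -6 × 4 = -24 m/s
11–14 s: 8 × 3 = 24 m/s
Δv = -29 m/s, so v(14) = 1 + (-29) = -28 m/s.

-28 m/s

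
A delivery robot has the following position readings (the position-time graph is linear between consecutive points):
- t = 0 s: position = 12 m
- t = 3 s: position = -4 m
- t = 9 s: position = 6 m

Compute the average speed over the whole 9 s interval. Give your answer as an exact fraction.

26/9 m/s

Average speed = (total path length)/(elapsed time); on a piecewise-linear x-t graph the path length is Σ|Δx|.
0–3 s: |Δx| = |-4 − 12| = 16 m
3–9 s: |Δx| = |6 − -4| = 10 m
Total path = 26 m; average speed = 26/9 = 26/9 m/s.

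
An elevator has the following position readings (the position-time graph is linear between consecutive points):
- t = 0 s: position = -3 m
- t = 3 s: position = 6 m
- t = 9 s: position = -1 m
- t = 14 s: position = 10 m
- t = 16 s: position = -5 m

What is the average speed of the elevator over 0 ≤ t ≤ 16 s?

2.625 m/s

Average speed = (total path length)/(elapsed time); on a piecewise-linear x-t graph the path length is Σ|Δx|.
0–3 s: |Δx| = |6 − -3| = 9 m
3–9 s: |Δx| = |-1 − 6| = 7 m
9–14 s: |Δx| = |10 − -1| = 11 m
14–16 s: |Δx| = |-5 − 10| = 15 m
Total path = 42 m; average speed = 42/16 = 2.625 m/s.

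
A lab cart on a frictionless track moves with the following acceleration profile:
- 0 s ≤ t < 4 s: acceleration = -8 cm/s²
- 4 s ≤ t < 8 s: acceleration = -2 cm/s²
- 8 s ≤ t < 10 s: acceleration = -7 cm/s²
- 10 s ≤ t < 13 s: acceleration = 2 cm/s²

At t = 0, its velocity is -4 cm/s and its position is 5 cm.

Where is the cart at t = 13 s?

-502 cm

On each constant-a segment, Δv = aΔt and Δx = v₀Δt + ½aΔt²; chain segment to segment.
0–4 s: v starts -4 cm/s; Δx = -4·4 + ½·-8·4² = -80 cm; v ends -36 cm/s.
4–8 s: v starts -36 cm/s; Δx = -36·4 + ½·-2·4² = -160 cm; v ends -44 cm/s.
8–10 s: v starts -44 cm/s; Δx = -44·2 + ½·-7·2² = -102 cm; v ends -58 cm/s.
10–13 s: v starts -58 cm/s; Δx = -58·3 + ½·2·3² = -165 cm; v ends -52 cm/s.
x(13) = 5 + Σ Δx = -502 cm.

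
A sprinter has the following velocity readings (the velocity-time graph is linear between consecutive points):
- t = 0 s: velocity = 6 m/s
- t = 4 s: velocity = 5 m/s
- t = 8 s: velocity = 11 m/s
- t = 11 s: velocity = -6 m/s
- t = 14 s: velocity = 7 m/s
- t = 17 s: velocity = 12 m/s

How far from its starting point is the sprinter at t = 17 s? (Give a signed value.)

Net displacement equals the area under the velocity-time graph (areas below the axis count negative).
0–4 s: ½(6 + 5)(4) = 22 m
4–8 s: ½(5 + 11)(4) = 32 m
8–11 s: ½(11 + -6)(3) = 7.5 m
11–14 s: ½(-6 + 7)(3) = 1.5 m
14–17 s: ½(7 + 12)(3) = 28.5 m
Net displacement = 91.5 m

91.5 m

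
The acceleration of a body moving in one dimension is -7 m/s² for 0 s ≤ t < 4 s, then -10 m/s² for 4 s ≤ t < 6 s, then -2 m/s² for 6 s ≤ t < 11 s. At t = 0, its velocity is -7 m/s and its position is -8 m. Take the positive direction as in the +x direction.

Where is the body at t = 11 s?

On each constant-a segment, Δv = aΔt and Δx = v₀Δt + ½aΔt²; chain segment to segment.
0–4 s: v starts -7 m/s; Δx = -7·4 + ½·-7·4² = -84 m; v ends -35 m/s.
4–6 s: v starts -35 m/s; Δx = -35·2 + ½·-10·2² = -90 m; v ends -55 m/s.
6–11 s: v starts -55 m/s; Δx = -55·5 + ½·-2·5² = -300 m; v ends -65 m/s.
x(11) = -8 + Σ Δx = -482 m.

-482 m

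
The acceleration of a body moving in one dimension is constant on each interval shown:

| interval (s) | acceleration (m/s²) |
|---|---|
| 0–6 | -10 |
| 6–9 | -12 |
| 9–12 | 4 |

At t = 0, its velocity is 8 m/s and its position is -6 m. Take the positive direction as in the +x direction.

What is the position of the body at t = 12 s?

On each constant-a segment, Δv = aΔt and Δx = v₀Δt + ½aΔt²; chain segment to segment.
0–6 s: v starts 8 m/s; Δx = 8·6 + ½·-10·6² = -132 m; v ends -52 m/s.
6–9 s: v starts -52 m/s; Δx = -52·3 + ½·-12·3² = -210 m; v ends -88 m/s.
9–12 s: v starts -88 m/s; Δx = -88·3 + ½·4·3² = -246 m; v ends -76 m/s.
x(12) = -6 + Σ Δx = -594 m.

-594 m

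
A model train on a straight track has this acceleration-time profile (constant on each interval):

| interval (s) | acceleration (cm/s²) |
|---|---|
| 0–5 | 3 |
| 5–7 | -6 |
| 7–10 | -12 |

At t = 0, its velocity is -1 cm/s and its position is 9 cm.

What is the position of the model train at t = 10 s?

On each constant-a segment, Δv = aΔt and Δx = v₀Δt + ½aΔt²; chain segment to segment.
0–5 s: v starts -1 cm/s; Δx = -1·5 + ½·3·5² = 32.5 cm; v ends 14 cm/s.
5–7 s: v starts 14 cm/s; Δx = 14·2 + ½·-6·2² = 16 cm; v ends 2 cm/s.
7–10 s: v starts 2 cm/s; Δx = 2·3 + ½·-12·3² = -48 cm; v ends -34 cm/s.
x(10) = 9 + Σ Δx = 9.5 cm.

9.5 cm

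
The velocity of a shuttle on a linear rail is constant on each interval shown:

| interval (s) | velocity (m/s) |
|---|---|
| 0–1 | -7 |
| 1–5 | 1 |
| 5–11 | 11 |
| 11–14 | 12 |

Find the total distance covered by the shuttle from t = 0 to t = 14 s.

Total distance travelled is ∫|v| dt — sum the magnitudes of each area piece.
0–1 s: |-7| × 1 = 7 m
1–5 s: |1| × 4 = 4 m
5–11 s: |11| × 6 = 66 m
11–14 s: |12| × 3 = 36 m
Total distance = 113 m

113 m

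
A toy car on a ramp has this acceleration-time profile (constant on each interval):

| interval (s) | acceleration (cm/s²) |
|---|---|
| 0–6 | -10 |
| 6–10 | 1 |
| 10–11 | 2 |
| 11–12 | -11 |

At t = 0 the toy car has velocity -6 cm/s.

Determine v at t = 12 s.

Δv equals the area under the a-t graph; then v = v₀ + Δv.
0–6 s: -10 × 6 = -60 cm/s
6–10 s: 1 × 4 = 4 cm/s
10–11 s: 2 × 1 = 2 cm/s
11–12 s: -11 × 1 = -11 cm/s
Δv = -65 cm/s, so v(12) = -6 + (-65) = -71 cm/s.

-71 cm/s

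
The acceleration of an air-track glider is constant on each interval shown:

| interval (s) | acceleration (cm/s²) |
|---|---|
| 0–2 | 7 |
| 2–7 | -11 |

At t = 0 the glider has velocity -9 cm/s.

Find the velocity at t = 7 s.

-50 cm/s

Δv equals the area under the a-t graph; then v = v₀ + Δv.
0–2 s: 7 × 2 = 14 cm/s
2–7 s: -11 × 5 = -55 cm/s
Δv = -41 cm/s, so v(7) = -9 + (-41) = -50 cm/s.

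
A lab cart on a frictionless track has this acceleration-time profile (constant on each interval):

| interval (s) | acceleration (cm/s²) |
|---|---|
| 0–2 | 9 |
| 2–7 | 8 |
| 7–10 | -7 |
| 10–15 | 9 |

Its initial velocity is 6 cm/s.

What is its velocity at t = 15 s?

88 cm/s

Δv equals the area under the a-t graph; then v = v₀ + Δv.
0–2 s: 9 × 2 = 18 cm/s
2–7 s: 8 × 5 = 40 cm/s
7–10 s: -7 × 3 = -21 cm/s
10–15 s: 9 × 5 = 45 cm/s
Δv = 82 cm/s, so v(15) = 6 + (82) = 88 cm/s.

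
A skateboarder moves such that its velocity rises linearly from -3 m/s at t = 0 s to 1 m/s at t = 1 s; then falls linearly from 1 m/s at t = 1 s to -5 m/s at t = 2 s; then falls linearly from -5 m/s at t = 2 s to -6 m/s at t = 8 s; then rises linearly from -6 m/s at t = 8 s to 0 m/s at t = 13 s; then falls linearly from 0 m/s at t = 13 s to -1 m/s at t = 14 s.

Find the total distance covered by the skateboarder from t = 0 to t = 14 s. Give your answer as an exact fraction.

623/12 m

Distance (not displacement) is the total path length: add the absolute areas under v-t.
0–1 s: v = 0 at t = 0.75 s; triangle areas 1.125 + 0.125 = 1.25 m
1–2 s: v = 0 at t = 7/6 s; triangle areas 1/12 + 25/12 = 13/6 m
2–8 s: |½(-5 + -6)(6)| = 33 m
8–13 s: |½(-6 + 0)(5)| = 15 m
13–14 s: |½(0 + -1)(1)| = 0.5 m
Total distance = 623/12 m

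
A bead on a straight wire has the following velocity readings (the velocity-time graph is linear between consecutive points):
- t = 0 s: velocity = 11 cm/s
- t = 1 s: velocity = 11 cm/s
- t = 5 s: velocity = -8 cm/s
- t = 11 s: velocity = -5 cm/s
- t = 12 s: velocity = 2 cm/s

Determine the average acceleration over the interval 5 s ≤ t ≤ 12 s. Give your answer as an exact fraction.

Average acceleration = Δv/Δt = (2 − -8)/(12 − 5) = 10/7 cm/s².

10/7 cm/s²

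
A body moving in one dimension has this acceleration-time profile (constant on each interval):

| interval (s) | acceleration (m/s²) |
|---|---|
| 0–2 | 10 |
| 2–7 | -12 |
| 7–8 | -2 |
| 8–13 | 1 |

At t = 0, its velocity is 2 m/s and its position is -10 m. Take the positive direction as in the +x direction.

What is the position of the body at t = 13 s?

On each constant-a segment, Δv = aΔt and Δx = v₀Δt + ½aΔt²; chain segment to segment.
0–2 s: v starts 2 m/s; Δx = 2·2 + ½·10·2² = 24 m; v ends 22 m/s.
2–7 s: v starts 22 m/s; Δx = 22·5 + ½·-12·5² = -40 m; v ends -38 m/s.
7–8 s: v starts -38 m/s; Δx = -38·1 + ½·-2·1² = -39 m; v ends -40 m/s.
8–13 s: v starts -40 m/s; Δx = -40·5 + ½·1·5² = -187.5 m; v ends -35 m/s.
x(13) = -10 + Σ Δx = -252.5 m.

-252.5 m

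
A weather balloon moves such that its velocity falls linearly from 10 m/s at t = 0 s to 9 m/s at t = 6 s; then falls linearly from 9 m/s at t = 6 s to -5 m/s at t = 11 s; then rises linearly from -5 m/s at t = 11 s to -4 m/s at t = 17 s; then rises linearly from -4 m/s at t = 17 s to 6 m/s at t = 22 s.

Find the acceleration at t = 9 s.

-2.8 m/s²

Acceleration is the slope of the v-t graph on 6–11 s: (-5 − 9)/(11 − 6) = -2.8 m/s².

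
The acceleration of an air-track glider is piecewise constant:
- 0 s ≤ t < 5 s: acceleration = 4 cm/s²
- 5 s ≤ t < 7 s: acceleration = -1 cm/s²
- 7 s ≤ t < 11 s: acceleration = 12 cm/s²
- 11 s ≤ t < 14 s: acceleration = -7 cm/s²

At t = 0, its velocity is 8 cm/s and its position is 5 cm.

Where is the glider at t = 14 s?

539.5 cm

On each constant-a segment, Δv = aΔt and Δx = v₀Δt + ½aΔt²; chain segment to segment.
0–5 s: v starts 8 cm/s; Δx = 8·5 + ½·4·5² = 90 cm; v ends 28 cm/s.
5–7 s: v starts 28 cm/s; Δx = 28·2 + ½·-1·2² = 54 cm; v ends 26 cm/s.
7–11 s: v starts 26 cm/s; Δx = 26·4 + ½·12·4² = 200 cm; v ends 74 cm/s.
11–14 s: v starts 74 cm/s; Δx = 74·3 + ½·-7·3² = 190.5 cm; v ends 53 cm/s.
x(14) = 5 + Σ Δx = 539.5 cm.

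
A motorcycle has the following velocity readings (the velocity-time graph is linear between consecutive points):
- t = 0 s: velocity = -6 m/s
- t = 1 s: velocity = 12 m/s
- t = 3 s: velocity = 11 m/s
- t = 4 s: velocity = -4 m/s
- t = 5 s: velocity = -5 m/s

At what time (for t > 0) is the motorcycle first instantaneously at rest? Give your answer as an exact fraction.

t = 1/3 s

v changes sign on 0–1 s (from -6 to 12); the graph is linear there, so v = 0 at t = 0 + (6)·(1 − 0)/(12 − -6) = 1/3 s.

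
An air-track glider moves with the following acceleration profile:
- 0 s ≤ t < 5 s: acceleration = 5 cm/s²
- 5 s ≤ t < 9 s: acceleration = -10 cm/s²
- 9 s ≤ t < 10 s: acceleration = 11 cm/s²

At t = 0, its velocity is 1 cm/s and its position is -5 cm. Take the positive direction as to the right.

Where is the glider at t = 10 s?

78 cm

On each constant-a segment, Δv = aΔt and Δx = v₀Δt + ½aΔt²; chain segment to segment.
0–5 s: v starts 1 cm/s; Δx = 1·5 + ½·5·5² = 67.5 cm; v ends 26 cm/s.
5–9 s: v starts 26 cm/s; Δx = 26·4 + ½·-10·4² = 24 cm; v ends -14 cm/s.
9–10 s: v starts -14 cm/s; Δx = -14·1 + ½·11·1² = -8.5 cm; v ends -3 cm/s.
x(10) = -5 + Σ Δx = 78 cm.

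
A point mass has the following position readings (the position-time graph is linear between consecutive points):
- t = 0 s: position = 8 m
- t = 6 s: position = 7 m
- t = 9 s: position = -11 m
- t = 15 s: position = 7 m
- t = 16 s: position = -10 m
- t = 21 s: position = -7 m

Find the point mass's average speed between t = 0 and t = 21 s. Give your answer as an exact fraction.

19/7 m/s

Average speed = (total path length)/(elapsed time); on a piecewise-linear x-t graph the path length is Σ|Δx|.
0–6 s: |Δx| = |7 − 8| = 1 m
6–9 s: |Δx| = |-11 − 7| = 18 m
9–15 s: |Δx| = |7 − -11| = 18 m
15–16 s: |Δx| = |-10 − 7| = 17 m
16–21 s: |Δx| = |-7 − -10| = 3 m
Total path = 57 m; average speed = 57/21 = 19/7 m/s.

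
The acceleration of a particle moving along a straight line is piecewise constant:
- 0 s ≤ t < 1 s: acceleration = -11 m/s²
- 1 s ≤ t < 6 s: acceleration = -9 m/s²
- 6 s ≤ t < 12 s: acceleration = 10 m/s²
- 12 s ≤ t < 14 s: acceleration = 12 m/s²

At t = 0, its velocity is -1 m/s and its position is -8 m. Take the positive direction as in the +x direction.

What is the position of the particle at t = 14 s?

On each constant-a segment, Δv = aΔt and Δx = v₀Δt + ½aΔt²; chain segment to segment.
0–1 s: v starts -1 m/s; Δx = -1·1 + ½·-11·1² = -6.5 m; v ends -12 m/s.
1–6 s: v starts -12 m/s; Δx = -12·5 + ½·-9·5² = -172.5 m; v ends -57 m/s.
6–12 s: v starts -57 m/s; Δx = -57·6 + ½·10·6² = -162 m; v ends 3 m/s.
12–14 s: v starts 3 m/s; Δx = 3·2 + ½·12·2² = 30 m; v ends 27 m/s.
x(14) = -8 + Σ Δx = -319 m.

-319 m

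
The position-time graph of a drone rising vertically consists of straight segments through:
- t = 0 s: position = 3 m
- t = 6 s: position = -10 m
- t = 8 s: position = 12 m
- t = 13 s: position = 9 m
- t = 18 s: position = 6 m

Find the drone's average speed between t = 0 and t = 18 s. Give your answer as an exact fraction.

Average speed = (total path length)/(elapsed time); on a piecewise-linear x-t graph the path length is Σ|Δx|.
0–6 s: |Δx| = |-10 − 3| = 13 m
6–8 s: |Δx| = |12 − -10| = 22 m
8–13 s: |Δx| = |9 − 12| = 3 m
13–18 s: |Δx| = |6 − 9| = 3 m
Total path = 41 m; average speed = 41/18 = 41/18 m/s.

41/18 m/s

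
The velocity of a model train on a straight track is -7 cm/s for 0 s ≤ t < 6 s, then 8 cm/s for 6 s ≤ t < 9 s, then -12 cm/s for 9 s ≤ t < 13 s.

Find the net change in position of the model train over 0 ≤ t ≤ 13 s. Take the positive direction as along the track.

Net displacement equals the area under the velocity-time graph (areas below the axis count negative).
0–6 s: -7 × 6 = -42 cm
6–9 s: 8 × 3 = 24 cm
9–13 s: -12 × 4 = -48 cm
Net displacement = -66 cm

-66 cm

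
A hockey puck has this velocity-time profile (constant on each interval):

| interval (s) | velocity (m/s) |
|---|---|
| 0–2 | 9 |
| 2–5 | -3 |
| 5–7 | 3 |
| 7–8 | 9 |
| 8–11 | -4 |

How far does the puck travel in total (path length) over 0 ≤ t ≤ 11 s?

Distance (not displacement) is the total path length: add the absolute areas under v-t.
0–2 s: |9| × 2 = 18 m
2–5 s: |-3| × 3 = 9 m
5–7 s: |3| × 2 = 6 m
7–8 s: |9| × 1 = 9 m
8–11 s: |-4| × 3 = 12 m
Total distance = 54 m

54 m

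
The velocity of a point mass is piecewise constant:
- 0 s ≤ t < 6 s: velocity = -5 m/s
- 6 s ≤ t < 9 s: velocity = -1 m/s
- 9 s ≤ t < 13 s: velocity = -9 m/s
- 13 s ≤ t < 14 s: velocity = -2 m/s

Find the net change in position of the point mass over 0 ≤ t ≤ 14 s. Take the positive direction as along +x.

Displacement is the signed area under the v-t curve.
0–6 s: -5 × 6 = -30 m
6–9 s: -1 × 3 = -3 m
9–13 s: -9 × 4 = -36 m
13–14 s: -2 × 1 = -2 m
Net displacement = -71 m

-71 m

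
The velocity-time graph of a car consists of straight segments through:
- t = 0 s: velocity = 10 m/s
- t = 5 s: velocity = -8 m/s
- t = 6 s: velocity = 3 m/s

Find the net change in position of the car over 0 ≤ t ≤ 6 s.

2.5 m

Net displacement equals the area under the velocity-time graph (areas below the axis count negative).
0–5 s: ½(10 + -8)(5) = 5 m
5–6 s: ½(-8 + 3)(1) = -2.5 m
Net displacement = 2.5 m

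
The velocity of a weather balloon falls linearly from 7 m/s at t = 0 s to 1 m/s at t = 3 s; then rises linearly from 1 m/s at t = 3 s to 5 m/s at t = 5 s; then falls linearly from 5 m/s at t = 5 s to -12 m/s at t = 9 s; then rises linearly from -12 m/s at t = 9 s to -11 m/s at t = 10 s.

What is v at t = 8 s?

-7.75 m/s

On 5–9 s the graph is linear from 5 to -12 m/s: v(8) = 5 + (-12 − 5)·(8 − 5)/(9 − 5) = -7.75 m/s.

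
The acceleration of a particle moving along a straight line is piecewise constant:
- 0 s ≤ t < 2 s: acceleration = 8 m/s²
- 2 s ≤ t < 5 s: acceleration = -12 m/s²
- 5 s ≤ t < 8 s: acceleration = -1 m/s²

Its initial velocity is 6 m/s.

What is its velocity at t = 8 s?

-17 m/s

Δv equals the area under the a-t graph; then v = v₀ + Δv.
0–2 s: 8 × 2 = 16 m/s
2–5 s: -12 × 3 = -36 m/s
5–8 s: -1 × 3 = -3 m/s
Δv = -23 m/s, so v(8) = 6 + (-23) = -17 m/s.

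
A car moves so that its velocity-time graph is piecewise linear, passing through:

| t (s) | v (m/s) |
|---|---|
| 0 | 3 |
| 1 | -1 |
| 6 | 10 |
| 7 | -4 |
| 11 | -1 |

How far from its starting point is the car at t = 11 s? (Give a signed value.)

Net displacement equals the area under the velocity-time graph (areas below the axis count negative).
0–1 s: ½(3 + -1)(1) = 1 m
1–6 s: ½(-1 + 10)(5) = 22.5 m
6–7 s: ½(10 + -4)(1) = 3 m
7–11 s: ½(-4 + -1)(4) = -10 m
Net displacement = 16.5 m

16.5 m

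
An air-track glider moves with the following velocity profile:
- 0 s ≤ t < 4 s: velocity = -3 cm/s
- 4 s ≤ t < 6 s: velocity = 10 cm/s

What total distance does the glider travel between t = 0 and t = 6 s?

32 cm

Distance (not displacement) is the total path length: add the absolute areas under v-t.
0–4 s: |-3| × 4 = 12 cm
4–6 s: |10| × 2 = 20 cm
Total distance = 32 cm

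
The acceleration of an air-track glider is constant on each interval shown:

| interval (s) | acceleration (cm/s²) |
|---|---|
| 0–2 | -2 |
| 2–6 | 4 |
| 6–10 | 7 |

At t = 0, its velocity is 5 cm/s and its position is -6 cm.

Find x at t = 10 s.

160 cm

On each constant-a segment, Δv = aΔt and Δx = v₀Δt + ½aΔt²; chain segment to segment.
0–2 s: v starts 5 cm/s; Δx = 5·2 + ½·-2·2² = 6 cm; v ends 1 cm/s.
2–6 s: v starts 1 cm/s; Δx = 1·4 + ½·4·4² = 36 cm; v ends 17 cm/s.
6–10 s: v starts 17 cm/s; Δx = 17·4 + ½·7·4² = 124 cm; v ends 45 cm/s.
x(10) = -6 + Σ Δx = 160 cm.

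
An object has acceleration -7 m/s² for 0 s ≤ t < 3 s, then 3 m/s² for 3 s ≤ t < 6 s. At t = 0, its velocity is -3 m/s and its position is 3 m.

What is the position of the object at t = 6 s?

On each constant-a segment, Δv = aΔt and Δx = v₀Δt + ½aΔt²; chain segment to segment.
0–3 s: v starts -3 m/s; Δx = -3·3 + ½·-7·3² = -40.5 m; v ends -24 m/s.
3–6 s: v starts -24 m/s; Δx = -24·3 + ½·3·3² = -58.5 m; v ends -15 m/s.
x(6) = 3 + Σ Δx = -96 m.

-96 m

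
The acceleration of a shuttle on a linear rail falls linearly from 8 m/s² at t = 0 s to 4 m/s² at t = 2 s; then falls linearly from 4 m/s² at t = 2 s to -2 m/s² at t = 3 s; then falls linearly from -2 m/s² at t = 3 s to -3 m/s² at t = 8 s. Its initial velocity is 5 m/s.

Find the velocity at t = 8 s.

Δv equals the area under the a-t graph; then v = v₀ + Δv.
0–2 s: ½(8 + 4)(2) = 12 m/s
2–3 s: ½(4 + -2)(1) = 1 m/s
3–8 s: ½(-2 + -3)(5) = -12.5 m/s
Δv = 0.5 m/s, so v(8) = 5 + (0.5) = 5.5 m/s.

5.5 m/s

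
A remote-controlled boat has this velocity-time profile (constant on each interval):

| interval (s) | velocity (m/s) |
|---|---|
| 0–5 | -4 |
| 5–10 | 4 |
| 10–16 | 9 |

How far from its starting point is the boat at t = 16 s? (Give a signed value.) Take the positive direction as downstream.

Displacement is the signed area under the v-t curve.
0–5 s: -4 × 5 = -20 m
5–10 s: 4 × 5 = 20 m
10–16 s: 9 × 6 = 54 m
Net displacement = 54 m

54 m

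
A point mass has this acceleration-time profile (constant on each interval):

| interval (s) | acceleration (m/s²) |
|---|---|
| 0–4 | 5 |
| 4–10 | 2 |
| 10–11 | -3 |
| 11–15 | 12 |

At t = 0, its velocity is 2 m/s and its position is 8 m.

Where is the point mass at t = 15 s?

On each constant-a segment, Δv = aΔt and Δx = v₀Δt + ½aΔt²; chain segment to segment.
0–4 s: v starts 2 m/s; Δx = 2·4 + ½·5·4² = 48 m; v ends 22 m/s.
4–10 s: v starts 22 m/s; Δx = 22·6 + ½·2·6² = 168 m; v ends 34 m/s.
10–11 s: v starts 34 m/s; Δx = 34·1 + ½·-3·1² = 32.5 m; v ends 31 m/s.
11–15 s: v starts 31 m/s; Δx = 31·4 + ½·12·4² = 220 m; v ends 79 m/s.
x(15) = 8 + Σ Δx = 476.5 m.

476.5 m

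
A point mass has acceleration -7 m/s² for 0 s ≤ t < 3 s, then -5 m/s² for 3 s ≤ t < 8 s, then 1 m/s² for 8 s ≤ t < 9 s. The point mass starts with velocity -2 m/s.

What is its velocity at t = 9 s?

-47 m/s

Δv equals the area under the a-t graph; then v = v₀ + Δv.
0–3 s: -7 × 3 = -21 m/s
3–8 s: -5 × 5 = -25 m/s
8–9 s: 1 × 1 = 1 m/s
Δv = -45 m/s, so v(9) = -2 + (-45) = -47 m/s.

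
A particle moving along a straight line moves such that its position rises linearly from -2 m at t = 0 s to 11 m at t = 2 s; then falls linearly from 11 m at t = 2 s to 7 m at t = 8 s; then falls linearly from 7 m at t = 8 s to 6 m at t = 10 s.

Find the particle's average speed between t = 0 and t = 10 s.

1.8 m/s

Average speed = (total path length)/(elapsed time); on a piecewise-linear x-t graph the path length is Σ|Δx|.
0–2 s: |Δx| = |11 − -2| = 13 m
2–8 s: |Δx| = |7 − 11| = 4 m
8–10 s: |Δx| = |6 − 7| = 1 m
Total path = 18 m; average speed = 18/10 = 1.8 m/s.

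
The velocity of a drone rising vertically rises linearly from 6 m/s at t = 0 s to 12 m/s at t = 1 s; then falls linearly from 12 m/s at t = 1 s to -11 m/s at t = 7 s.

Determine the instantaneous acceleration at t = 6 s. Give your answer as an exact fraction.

-23/6 m/s²

Acceleration is the slope of the v-t graph on 1–7 s: (-11 − 12)/(7 − 1) = -23/6 m/s².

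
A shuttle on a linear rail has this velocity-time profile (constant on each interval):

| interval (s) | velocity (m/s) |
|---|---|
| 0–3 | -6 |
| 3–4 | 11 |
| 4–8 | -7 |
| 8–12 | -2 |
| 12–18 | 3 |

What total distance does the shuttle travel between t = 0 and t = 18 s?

Distance (not displacement) is the total path length: add the absolute areas under v-t.
0–3 s: |-6| × 3 = 18 m
3–4 s: |11| × 1 = 11 m
4–8 s: |-7| × 4 = 28 m
8–12 s: |-2| × 4 = 8 m
12–18 s: |3| × 6 = 18 m
Total distance = 83 m

83 m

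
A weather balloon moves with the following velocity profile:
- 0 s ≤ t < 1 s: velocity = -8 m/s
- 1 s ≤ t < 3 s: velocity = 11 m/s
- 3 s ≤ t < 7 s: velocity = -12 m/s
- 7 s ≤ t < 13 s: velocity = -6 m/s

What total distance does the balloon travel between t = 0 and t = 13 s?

114 m

Distance (not displacement) is the total path length: add the absolute areas under v-t.
0–1 s: |-8| × 1 = 8 m
1–3 s: |11| × 2 = 22 m
3–7 s: |-12| × 4 = 48 m
7–13 s: |-6| × 6 = 36 m
Total distance = 114 m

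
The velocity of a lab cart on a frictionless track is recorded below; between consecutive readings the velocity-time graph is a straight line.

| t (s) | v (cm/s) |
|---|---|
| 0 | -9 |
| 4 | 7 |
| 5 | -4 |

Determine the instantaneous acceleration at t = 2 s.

Acceleration is the slope of the v-t graph on 0–4 s: (7 − -9)/(4 − 0) = 4 cm/s².

4 cm/s²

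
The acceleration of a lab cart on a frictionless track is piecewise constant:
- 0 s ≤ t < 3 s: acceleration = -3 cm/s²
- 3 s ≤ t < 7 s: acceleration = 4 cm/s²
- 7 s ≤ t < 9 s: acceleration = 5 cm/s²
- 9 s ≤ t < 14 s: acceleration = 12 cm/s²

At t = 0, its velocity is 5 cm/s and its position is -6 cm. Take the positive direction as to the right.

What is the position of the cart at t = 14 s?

305.5 cm

On each constant-a segment, Δv = aΔt and Δx = v₀Δt + ½aΔt²; chain segment to segment.
0–3 s: v starts 5 cm/s; Δx = 5·3 + ½·-3·3² = 1.5 cm; v ends -4 cm/s.
3–7 s: v starts -4 cm/s; Δx = -4·4 + ½·4·4² = 16 cm; v ends 12 cm/s.
7–9 s: v starts 12 cm/s; Δx = 12·2 + ½·5·2² = 34 cm; v ends 22 cm/s.
9–14 s: v starts 22 cm/s; Δx = 22·5 + ½·12·5² = 260 cm; v ends 82 cm/s.
x(14) = -6 + Σ Δx = 305.5 cm.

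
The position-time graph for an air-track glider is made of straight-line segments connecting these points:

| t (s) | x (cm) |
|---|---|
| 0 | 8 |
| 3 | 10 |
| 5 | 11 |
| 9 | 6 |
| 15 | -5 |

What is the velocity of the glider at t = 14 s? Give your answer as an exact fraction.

-11/6 cm/s

Velocity is the slope of the x-t graph on 9–15 s: (-5 − 6)/(15 − 9) = -11/6 cm/s.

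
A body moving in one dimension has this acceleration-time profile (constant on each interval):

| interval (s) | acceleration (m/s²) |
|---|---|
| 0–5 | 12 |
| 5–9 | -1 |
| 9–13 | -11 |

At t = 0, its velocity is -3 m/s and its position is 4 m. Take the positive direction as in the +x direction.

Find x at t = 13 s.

On each constant-a segment, Δv = aΔt and Δx = v₀Δt + ½aΔt²; chain segment to segment.
0–5 s: v starts -3 m/s; Δx = -3·5 + ½·12·5² = 135 m; v ends 57 m/s.
5–9 s: v starts 57 m/s; Δx = 57·4 + ½·-1·4² = 220 m; v ends 53 m/s.
9–13 s: v starts 53 m/s; Δx = 53·4 + ½·-11·4² = 124 m; v ends 9 m/s.
x(13) = 4 + Σ Δx = 483 m.

483 m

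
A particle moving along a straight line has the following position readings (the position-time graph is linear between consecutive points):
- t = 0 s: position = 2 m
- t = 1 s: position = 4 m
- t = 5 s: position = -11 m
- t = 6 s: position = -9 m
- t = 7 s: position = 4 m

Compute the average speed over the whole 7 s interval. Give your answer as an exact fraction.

Average speed = (total path length)/(elapsed time); on a piecewise-linear x-t graph the path length is Σ|Δx|.
0–1 s: |Δx| = |4 − 2| = 2 m
1–5 s: |Δx| = |-11 − 4| = 15 m
5–6 s: |Δx| = |-9 − -11| = 2 m
6–7 s: |Δx| = |4 − -9| = 13 m
Total path = 32 m; average speed = 32/7 = 32/7 m/s.

32/7 m/s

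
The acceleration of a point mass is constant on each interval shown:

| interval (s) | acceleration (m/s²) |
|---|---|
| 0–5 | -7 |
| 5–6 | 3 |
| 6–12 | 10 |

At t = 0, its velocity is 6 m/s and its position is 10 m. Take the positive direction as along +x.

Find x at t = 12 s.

-51 m

On each constant-a segment, Δv = aΔt and Δx = v₀Δt + ½aΔt²; chain segment to segment.
0–5 s: v starts 6 m/s; Δx = 6·5 + ½·-7·5² = -57.5 m; v ends -29 m/s.
5–6 s: v starts -29 m/s; Δx = -29·1 + ½·3·1² = -27.5 m; v ends -26 m/s.
6–12 s: v starts -26 m/s; Δx = -26·6 + ½·10·6² = 24 m; v ends 34 m/s.
x(12) = 10 + Σ Δx = -51 m.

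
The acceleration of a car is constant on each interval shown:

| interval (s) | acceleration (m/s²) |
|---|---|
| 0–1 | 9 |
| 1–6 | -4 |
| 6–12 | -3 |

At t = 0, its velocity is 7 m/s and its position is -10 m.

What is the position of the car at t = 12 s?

-46.5 m

On each constant-a segment, Δv = aΔt and Δx = v₀Δt + ½aΔt²; chain segment to segment.
0–1 s: v starts 7 m/s; Δx = 7·1 + ½·9·1² = 11.5 m; v ends 16 m/s.
1–6 s: v starts 16 m/s; Δx = 16·5 + ½·-4·5² = 30 m; v ends -4 m/s.
6–12 s: v starts -4 m/s; Δx = -4·6 + ½·-3·6² = -78 m; v ends -22 m/s.
x(12) = -10 + Σ Δx = -46.5 m.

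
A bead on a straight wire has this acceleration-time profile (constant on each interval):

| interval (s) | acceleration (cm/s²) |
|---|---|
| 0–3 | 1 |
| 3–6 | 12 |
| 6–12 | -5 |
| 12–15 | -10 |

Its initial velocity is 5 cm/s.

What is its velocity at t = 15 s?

-16 cm/s

Δv equals the area under the a-t graph; then v = v₀ + Δv.
0–3 s: 1 × 3 = 3 cm/s
3–6 s: 12 × 3 = 36 cm/s
6–12 s: -5 × 6 = -30 cm/s
12–15 s: -10 × 3 = -30 cm/s
Δv = -21 cm/s, so v(15) = 5 + (-21) = -16 cm/s.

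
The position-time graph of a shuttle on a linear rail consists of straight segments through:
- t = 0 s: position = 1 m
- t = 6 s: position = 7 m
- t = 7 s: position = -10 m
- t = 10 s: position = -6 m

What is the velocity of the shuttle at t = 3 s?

Velocity is the slope of the x-t graph on 0–6 s: (7 − 1)/(6 − 0) = 1 m/s.

1 m/s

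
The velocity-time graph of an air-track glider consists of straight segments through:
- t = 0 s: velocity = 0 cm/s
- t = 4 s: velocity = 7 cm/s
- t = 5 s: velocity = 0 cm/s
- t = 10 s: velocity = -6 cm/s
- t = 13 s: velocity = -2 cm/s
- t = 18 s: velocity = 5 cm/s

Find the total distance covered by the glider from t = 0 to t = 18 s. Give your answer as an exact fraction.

Distance (not displacement) is the total path length: add the absolute areas under v-t.
0–4 s: |½(0 + 7)(4)| = 14 cm
4–5 s: |½(7 + 0)(1)| = 3.5 cm
5–10 s: |½(0 + -6)(5)| = 15 cm
10–13 s: |½(-6 + -2)(3)| = 12 cm
13–18 s: v = 0 at t = 101/7 s; triangle areas 10/7 + 125/14 = 145/14 cm
Total distance = 384/7 cm

384/7 cm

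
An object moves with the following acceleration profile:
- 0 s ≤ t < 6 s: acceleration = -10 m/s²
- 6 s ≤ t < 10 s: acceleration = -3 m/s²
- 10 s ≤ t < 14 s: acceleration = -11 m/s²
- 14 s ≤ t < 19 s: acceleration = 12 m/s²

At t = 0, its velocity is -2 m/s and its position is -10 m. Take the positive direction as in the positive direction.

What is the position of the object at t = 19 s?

-1298 m

On each constant-a segment, Δv = aΔt and Δx = v₀Δt + ½aΔt²; chain segment to segment.
0–6 s: v starts -2 m/s; Δx = -2·6 + ½·-10·6² = -192 m; v ends -62 m/s.
6–10 s: v starts -62 m/s; Δx = -62·4 + ½·-3·4² = -272 m; v ends -74 m/s.
10–14 s: v starts -74 m/s; Δx = -74·4 + ½·-11·4² = -384 m; v ends -118 m/s.
14–19 s: v starts -118 m/s; Δx = -118·5 + ½·12·5² = -440 m; v ends -58 m/s.
x(19) = -10 + Σ Δx = -1298 m.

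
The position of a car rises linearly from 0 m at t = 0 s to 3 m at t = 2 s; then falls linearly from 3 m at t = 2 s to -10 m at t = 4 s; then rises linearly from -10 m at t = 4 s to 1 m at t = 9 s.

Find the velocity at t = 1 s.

1.5 m/s

Velocity is the slope of the x-t graph on 0–2 s: (3 − 0)/(2 − 0) = 1.5 m/s.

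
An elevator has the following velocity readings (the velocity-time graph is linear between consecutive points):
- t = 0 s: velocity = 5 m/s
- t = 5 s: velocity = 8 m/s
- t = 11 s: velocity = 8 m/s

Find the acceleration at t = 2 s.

0.6 m/s²

Acceleration is the slope of the v-t graph on 0–5 s: (8 − 5)/(5 − 0) = 0.6 m/s².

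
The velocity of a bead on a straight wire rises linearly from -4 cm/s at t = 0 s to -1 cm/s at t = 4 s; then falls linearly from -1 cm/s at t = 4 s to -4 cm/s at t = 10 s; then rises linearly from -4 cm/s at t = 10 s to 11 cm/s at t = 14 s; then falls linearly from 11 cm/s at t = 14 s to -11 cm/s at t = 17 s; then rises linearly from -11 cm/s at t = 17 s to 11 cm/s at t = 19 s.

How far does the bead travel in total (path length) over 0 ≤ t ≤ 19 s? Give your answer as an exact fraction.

Total distance travelled is ∫|v| dt — sum the magnitudes of each area piece.
0–4 s: |½(-4 + -1)(4)| = 10 cm
4–10 s: |½(-1 + -4)(6)| = 15 cm
10–14 s: v = 0 at t = 166/15 s; triangle areas 32/15 + 242/15 = 274/15 cm
14–17 s: v = 0 at t = 15.5 s; triangle areas 8.25 + 8.25 = 16.5 cm
17–19 s: v = 0 at t = 18 s; triangle areas 5.5 + 5.5 = 11 cm
Total distance = 2123/30 cm

2123/30 cm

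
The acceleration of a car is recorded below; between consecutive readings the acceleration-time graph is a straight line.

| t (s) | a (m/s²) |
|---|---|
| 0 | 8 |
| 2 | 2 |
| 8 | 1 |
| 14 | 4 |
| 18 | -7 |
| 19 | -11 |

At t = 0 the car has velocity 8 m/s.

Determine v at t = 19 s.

27 m/s

Δv equals the area under the a-t graph; then v = v₀ + Δv.
0–2 s: ½(8 + 2)(2) = 10 m/s
2–8 s: ½(2 + 1)(6) = 9 m/s
8–14 s: ½(1 + 4)(6) = 15 m/s
14–18 s: ½(4 + -7)(4) = -6 m/s
18–19 s: ½(-7 + -11)(1) = -9 m/s
Δv = 19 m/s, so v(19) = 8 + (19) = 27 m/s.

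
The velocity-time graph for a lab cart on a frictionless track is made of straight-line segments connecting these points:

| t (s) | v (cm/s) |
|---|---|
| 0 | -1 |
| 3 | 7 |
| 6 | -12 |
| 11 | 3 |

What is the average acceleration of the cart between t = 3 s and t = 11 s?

-0.5 cm/s²

Average acceleration = Δv/Δt = (3 − 7)/(11 − 3) = -0.5 cm/s².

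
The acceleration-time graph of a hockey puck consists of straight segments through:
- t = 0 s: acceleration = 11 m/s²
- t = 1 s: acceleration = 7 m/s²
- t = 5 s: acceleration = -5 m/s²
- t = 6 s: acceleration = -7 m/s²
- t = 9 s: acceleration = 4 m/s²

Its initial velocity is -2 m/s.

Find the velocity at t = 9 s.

Δv equals the area under the a-t graph; then v = v₀ + Δv.
0–1 s: ½(11 + 7)(1) = 9 m/s
1–5 s: ½(7 + -5)(4) = 4 m/s
5–6 s: ½(-5 + -7)(1) = -6 m/s
6–9 s: ½(-7 + 4)(3) = -4.5 m/s
Δv = 2.5 m/s, so v(9) = -2 + (2.5) = 0.5 m/s.

0.5 m/s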